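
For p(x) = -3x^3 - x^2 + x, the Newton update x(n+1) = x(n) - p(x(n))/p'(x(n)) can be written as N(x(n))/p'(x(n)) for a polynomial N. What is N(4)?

p'(x) = -9x^2 - 2x + 1.
N(x) = x·p'(x) - p(x) = x·(-9x^2 - 2x + 1) - (-3x^3 - x^2 + x) = -6x^3 - x^2.
N(4) = -400.

-400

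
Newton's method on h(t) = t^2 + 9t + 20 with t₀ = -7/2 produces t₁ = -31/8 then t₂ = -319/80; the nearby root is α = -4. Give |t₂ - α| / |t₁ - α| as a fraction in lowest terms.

t₁ - α = -31/8 - (-4) = -31/8 + 4 = 1/8, so |t₁ - α| = 1/8.
t₂ - α = -319/80 - (-4) = -319/80 + 4 = 1/80, so |t₂ - α| = 1/80.
Ratio = (1/80) / (1/8) = 1/10.

1/10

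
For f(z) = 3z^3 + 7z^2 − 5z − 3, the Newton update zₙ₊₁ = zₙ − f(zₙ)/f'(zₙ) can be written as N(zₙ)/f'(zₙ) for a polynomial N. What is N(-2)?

f'(z) = 9z^2 + 14z − 5.
N(z) = z·f'(z) − f(z) = z·(9z^2 + 14z − 5) − (3z^3 + 7z^2 − 5z − 3) = 6z^3 + 7z^2 + 3.
N(-2) = −17.

−17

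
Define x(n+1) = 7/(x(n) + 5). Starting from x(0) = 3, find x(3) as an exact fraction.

x(1) = 7/(3 + 5) = 7/8.
x(2) = 7/(7/8 + 5) = 56/47.
x(3) = 7/(56/47 + 5) = 329/291.

329/291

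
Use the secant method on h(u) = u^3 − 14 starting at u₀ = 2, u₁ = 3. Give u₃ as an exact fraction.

h(2) = −6, h(3) = 13. u₂ = 3 − 13·(3 − 2)/(13 − (−6)) = 44/19.
h(3) = 13, h(44/19) = −10842/6859. u₃ = (44/19) − (−10842/6859)·((44/19) − 3)/((−10842/6859) − 13) = 18386/7693.

18386/7693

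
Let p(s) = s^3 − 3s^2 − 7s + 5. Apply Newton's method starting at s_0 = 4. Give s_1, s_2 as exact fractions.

s_1 = 75/17, s_2 = 266155/61217

p'(s) = 3s^2 − 6s − 7.
p(4) = −7, p'(4) = 17, so s_1 = 4 − (−7)/17 = 75/17.
p(75/17) = 7840/4913, p'(75/17) = 7202/289, so s_2 = (75/17) − (7840/4913)/(7202/289) = 266155/61217.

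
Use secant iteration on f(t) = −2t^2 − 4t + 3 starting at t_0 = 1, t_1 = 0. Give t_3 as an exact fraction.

3/5

f(1) = −3, f(0) = 3. t_2 = 0 − 3·(0 − 1)/(3 − (−3)) = 1/2.
f(0) = 3, f(1/2) = 1/2. t_3 = (1/2) − (1/2)·((1/2) − 0)/((1/2) − 3) = 3/5.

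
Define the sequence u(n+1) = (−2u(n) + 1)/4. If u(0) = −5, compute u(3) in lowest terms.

u(1) = (−2·(−5) + 1)/4 = 11/4.
u(2) = (−2·(11/4) + 1)/4 = −9/8.
u(3) = (−2·(−9/8) + 1)/4 = 13/16.

13/16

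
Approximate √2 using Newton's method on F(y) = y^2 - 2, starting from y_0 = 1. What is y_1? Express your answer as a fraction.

3/2

F'(y) = 2y.
F(1) = -1, F'(1) = 2, so y_1 = 1 - (-1)/2 = 3/2.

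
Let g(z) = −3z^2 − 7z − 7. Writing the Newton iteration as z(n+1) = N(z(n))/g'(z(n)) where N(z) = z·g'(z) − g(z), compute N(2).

−5

g'(z) = −6z − 7.
N(z) = z·g'(z) − g(z) = z·(−6z − 7) − (−3z^2 − 7z − 7) = −3z^2 + 7.
N(2) = −5.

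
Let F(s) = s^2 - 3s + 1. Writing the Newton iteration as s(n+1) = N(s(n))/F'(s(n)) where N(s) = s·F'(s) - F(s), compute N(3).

F'(s) = 2s - 3.
N(s) = s·F'(s) - F(s) = s·(2s - 3) - (s^2 - 3s + 1) = s^2 - 1.
N(3) = 8.

8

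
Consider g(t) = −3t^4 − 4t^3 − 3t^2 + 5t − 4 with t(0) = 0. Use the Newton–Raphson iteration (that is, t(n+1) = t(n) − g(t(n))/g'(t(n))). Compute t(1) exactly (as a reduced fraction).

4/5

g'(t) = −12t^3 − 12t^2 − 6t + 5.
g(0) = −4, g'(0) = 5, so t(1) = 0 − (−4)/5 = 4/5.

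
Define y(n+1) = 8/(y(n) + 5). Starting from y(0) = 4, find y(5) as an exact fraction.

y(1) = 8/(4 + 5) = 8/9.
y(2) = 8/(8/9 + 5) = 72/53.
y(3) = 8/(72/53 + 5) = 424/337.
y(4) = 8/(424/337 + 5) = 2696/2109.
y(5) = 8/(2696/2109 + 5) = 16872/13241.

16872/13241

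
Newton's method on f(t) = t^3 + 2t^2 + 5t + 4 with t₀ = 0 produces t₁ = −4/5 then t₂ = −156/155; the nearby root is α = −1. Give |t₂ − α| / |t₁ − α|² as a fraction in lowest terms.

t₁ − α = −4/5 − (−1) = −4/5 + 1 = 1/5, so |t₁ − α| = 1/5.
t₂ − α = −156/155 − (−1) = −156/155 + 1 = −1/155, so |t₂ − α| = 1/155.
|t₁ − α|² = 1/25.
Ratio = (1/155) / (1/25) = 5/31.

5/31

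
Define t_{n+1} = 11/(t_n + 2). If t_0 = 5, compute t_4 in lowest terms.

t_1 = 11/(5 + 2) = 11/7.
t_2 = 11/(11/7 + 2) = 77/25.
t_3 = 11/(77/25 + 2) = 275/127.
t_4 = 11/(275/127 + 2) = 1397/529.

1397/529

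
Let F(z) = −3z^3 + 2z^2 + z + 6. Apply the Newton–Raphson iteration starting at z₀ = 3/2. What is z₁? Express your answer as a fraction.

87/53

F'(z) = −9z^2 + 4z + 1.
F(3/2) = 15/8, F'(3/2) = −53/4, so z₁ = (3/2) − (15/8)/(−53/4) = 87/53.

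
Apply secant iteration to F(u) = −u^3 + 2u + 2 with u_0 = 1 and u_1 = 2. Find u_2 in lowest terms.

8/5

F(1) = 3, F(2) = −2. u_2 = 2 − (−2)·(2 − 1)/((−2) − 3) = 8/5.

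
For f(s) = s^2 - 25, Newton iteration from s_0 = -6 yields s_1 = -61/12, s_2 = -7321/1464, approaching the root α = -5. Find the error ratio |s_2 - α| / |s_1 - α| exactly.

1/122

s_1 - α = -61/12 - (-5) = -61/12 + 5 = -1/12, so |s_1 - α| = 1/12.
s_2 - α = -7321/1464 - (-5) = -7321/1464 + 5 = -1/1464, so |s_2 - α| = 1/1464.
Ratio = (1/1464) / (1/12) = 1/122.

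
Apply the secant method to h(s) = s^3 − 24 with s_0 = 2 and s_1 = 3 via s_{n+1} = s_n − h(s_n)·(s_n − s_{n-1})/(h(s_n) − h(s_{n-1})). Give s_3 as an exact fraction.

8882/3081

h(2) = −16, h(3) = 3. s_2 = 3 − 3·(3 − 2)/(3 − (−16)) = 54/19.
h(3) = 3, h(54/19) = −7152/6859. s_3 = (54/19) − (−7152/6859)·((54/19) − 3)/((−7152/6859) − 3) = 8882/3081.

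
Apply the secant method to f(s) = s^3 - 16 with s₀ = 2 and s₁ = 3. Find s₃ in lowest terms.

19990/7987

f(2) = -8, f(3) = 11. s₂ = 3 - 11·(3 - 2)/(11 - (-8)) = 46/19.
f(3) = 11, f(46/19) = -12408/6859. s₃ = (46/19) - (-12408/6859)·((46/19) - 3)/((-12408/6859) - 11) = 19990/7987.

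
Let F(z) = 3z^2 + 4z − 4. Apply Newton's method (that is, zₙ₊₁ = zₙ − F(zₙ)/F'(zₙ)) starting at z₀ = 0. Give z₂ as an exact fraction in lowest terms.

7/10

F'(z) = 6z + 4.
F(0) = −4, F'(0) = 4, so z₁ = 0 − (−4)/4 = 1.
F(1) = 3, F'(1) = 10, so z₂ = 1 − 3/10 = 7/10.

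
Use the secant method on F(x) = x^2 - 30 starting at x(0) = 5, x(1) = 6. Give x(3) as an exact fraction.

115/21

F(5) = -5, F(6) = 6. x(2) = 6 - 6·(6 - 5)/(6 - (-5)) = 60/11.
F(6) = 6, F(60/11) = -30/121. x(3) = (60/11) - (-30/121)·((60/11) - 6)/((-30/121) - 6) = 115/21.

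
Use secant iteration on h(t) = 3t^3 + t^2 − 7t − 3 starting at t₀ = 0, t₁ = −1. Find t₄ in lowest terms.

h(0) = −3, h(−1) = 2. t₂ = (−1) − 2·((−1) − 0)/(2 − (−3)) = −3/5.
h(−1) = 2, h(−3/5) = 114/125. t₃ = (−3/5) − (114/125)·((−3/5) − (−1))/((114/125) − 2) = −9/34.
h(−3/5) = 114/125, h(−9/34) = −44517/39304. t₄ = (−9/34) − (−44517/39304)·((−9/34) − (−3/5))/((−44517/39304) − (114/125)) = −79383/176233.

−79383/176233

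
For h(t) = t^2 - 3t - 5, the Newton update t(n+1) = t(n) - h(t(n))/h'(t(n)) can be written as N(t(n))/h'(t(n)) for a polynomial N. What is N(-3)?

h'(t) = 2t - 3.
N(t) = t·h'(t) - h(t) = t·(2t - 3) - (t^2 - 3t - 5) = t^2 + 5.
N(-3) = 14.

14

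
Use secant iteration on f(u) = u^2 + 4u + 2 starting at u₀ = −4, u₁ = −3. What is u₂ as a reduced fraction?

f(−4) = 2, f(−3) = −1. u₂ = (−3) − (−1)·((−3) − (−4))/((−1) − 2) = −10/3.

−10/3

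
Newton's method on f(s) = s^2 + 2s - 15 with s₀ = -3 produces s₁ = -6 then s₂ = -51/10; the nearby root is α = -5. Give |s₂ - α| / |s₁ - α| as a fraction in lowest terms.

1/10

s₁ - α = -6 - (-5) = -6 + 5 = -1, so |s₁ - α| = 1.
s₂ - α = -51/10 - (-5) = -51/10 + 5 = -1/10, so |s₂ - α| = 1/10.
Ratio = (1/10) / 1 = 1/10.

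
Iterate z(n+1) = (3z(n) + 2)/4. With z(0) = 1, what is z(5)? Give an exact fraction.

1805/1024

z(1) = (3·1 + 2)/4 = 5/4.
z(2) = (3·(5/4) + 2)/4 = 23/16.
z(3) = (3·(23/16) + 2)/4 = 101/64.
z(4) = (3·(101/64) + 2)/4 = 431/256.
z(5) = (3·(431/256) + 2)/4 = 1805/1024.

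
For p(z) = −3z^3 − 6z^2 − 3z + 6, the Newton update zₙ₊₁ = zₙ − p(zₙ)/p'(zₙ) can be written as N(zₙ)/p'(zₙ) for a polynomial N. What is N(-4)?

282

p'(z) = −9z^2 − 12z − 3.
N(z) = z·p'(z) − p(z) = z·(−9z^2 − 12z − 3) − (−3z^3 − 6z^2 − 3z + 6) = −6z^3 − 6z^2 − 6.
N(-4) = 282.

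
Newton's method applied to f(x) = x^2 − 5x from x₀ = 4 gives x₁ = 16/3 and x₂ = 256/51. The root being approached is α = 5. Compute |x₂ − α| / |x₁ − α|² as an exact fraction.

3/17

x₁ − α = 16/3 − 5 = 1/3, so |x₁ − α| = 1/3.
x₂ − α = 256/51 − 5 = 1/51, so |x₂ − α| = 1/51.
|x₁ − α|² = 1/9.
Ratio = (1/51) / (1/9) = 3/17.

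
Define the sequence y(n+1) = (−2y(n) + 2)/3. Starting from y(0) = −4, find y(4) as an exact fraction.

−38/81

y(1) = (−2·(−4) + 2)/3 = 10/3.
y(2) = (−2·(10/3) + 2)/3 = −14/9.
y(3) = (−2·(−14/9) + 2)/3 = 46/27.
y(4) = (−2·(46/27) + 2)/3 = −38/81.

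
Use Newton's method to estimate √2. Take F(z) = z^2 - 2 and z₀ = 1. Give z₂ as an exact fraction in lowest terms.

17/12

F'(z) = 2z.
F(1) = -1, F'(1) = 2, so z₁ = 1 - (-1)/2 = 3/2.
F(3/2) = 1/4, F'(3/2) = 3, so z₂ = (3/2) - (1/4)/3 = 17/12.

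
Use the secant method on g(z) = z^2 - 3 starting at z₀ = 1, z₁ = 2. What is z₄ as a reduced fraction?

97/56

g(1) = -2, g(2) = 1. z₂ = 2 - 1·(2 - 1)/(1 - (-2)) = 5/3.
g(2) = 1, g(5/3) = -2/9. z₃ = (5/3) - (-2/9)·((5/3) - 2)/((-2/9) - 1) = 19/11.
g(5/3) = -2/9, g(19/11) = -2/121. z₄ = (19/11) - (-2/121)·((19/11) - (5/3))/((-2/121) - (-2/9)) = 97/56.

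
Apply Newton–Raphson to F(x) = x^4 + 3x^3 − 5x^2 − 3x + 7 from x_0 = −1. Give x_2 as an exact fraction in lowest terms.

F'(x) = 4x^3 + 9x^2 − 10x − 3.
F(−1) = 3, F'(−1) = 12, so x_1 = (−1) − 3/12 = −5/4.
F(−5/4) = −123/256, F'(−5/4) = 63/4, so x_2 = (−5/4) − (−123/256)/(63/4) = −1639/1344.

−1639/1344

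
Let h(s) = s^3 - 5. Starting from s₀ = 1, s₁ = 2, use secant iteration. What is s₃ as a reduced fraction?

265/157

h(1) = -4, h(2) = 3. s₂ = 2 - 3·(2 - 1)/(3 - (-4)) = 11/7.
h(2) = 3, h(11/7) = -384/343. s₃ = (11/7) - (-384/343)·((11/7) - 2)/((-384/343) - 3) = 265/157.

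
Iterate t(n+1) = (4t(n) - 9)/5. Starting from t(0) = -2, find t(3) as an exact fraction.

t(1) = (4·(-2) - 9)/5 = -17/5.
t(2) = (4·(-17/5) - 9)/5 = -113/25.
t(3) = (4·(-113/25) - 9)/5 = -677/125.

-677/125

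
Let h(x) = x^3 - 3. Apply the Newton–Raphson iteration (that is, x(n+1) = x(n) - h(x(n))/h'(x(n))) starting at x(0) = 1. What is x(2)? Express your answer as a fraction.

h'(x) = 3x^2.
h(1) = -2, h'(1) = 3, so x(1) = 1 - (-2)/3 = 5/3.
h(5/3) = 44/27, h'(5/3) = 25/3, so x(2) = (5/3) - (44/27)/(25/3) = 331/225.

331/225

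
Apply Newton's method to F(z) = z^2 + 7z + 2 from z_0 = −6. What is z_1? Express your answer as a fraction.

−34/5

F'(z) = 2z + 7.
F(−6) = −4, F'(−6) = −5, so z_1 = (−6) − (−4)/(−5) = −34/5.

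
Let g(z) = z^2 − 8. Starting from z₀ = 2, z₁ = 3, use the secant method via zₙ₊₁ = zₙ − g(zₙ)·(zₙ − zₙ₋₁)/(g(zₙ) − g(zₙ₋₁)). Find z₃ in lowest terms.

g(2) = −4, g(3) = 1. z₂ = 3 − 1·(3 − 2)/(1 − (−4)) = 14/5.
g(3) = 1, g(14/5) = −4/25. z₃ = (14/5) − (−4/25)·((14/5) − 3)/((−4/25) − 1) = 82/29.

82/29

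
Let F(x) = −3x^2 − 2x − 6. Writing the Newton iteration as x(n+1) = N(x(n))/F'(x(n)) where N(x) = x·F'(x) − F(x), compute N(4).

−42

F'(x) = −6x − 2.
N(x) = x·F'(x) − F(x) = x·(−6x − 2) − (−3x^2 − 2x − 6) = −3x^2 + 6.
N(4) = −42.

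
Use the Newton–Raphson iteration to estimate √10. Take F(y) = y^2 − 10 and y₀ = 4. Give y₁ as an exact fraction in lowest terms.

F'(y) = 2y.
F(4) = 6, F'(4) = 8, so y₁ = 4 − 6/8 = 13/4.

13/4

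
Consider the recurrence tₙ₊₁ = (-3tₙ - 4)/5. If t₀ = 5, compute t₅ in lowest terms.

t₁ = (-3·5 - 4)/5 = -19/5.
t₂ = (-3·(-19/5) - 4)/5 = 37/25.
t₃ = (-3·(37/25) - 4)/5 = -211/125.
t₄ = (-3·(-211/125) - 4)/5 = 133/625.
t₅ = (-3·(133/625) - 4)/5 = -2899/3125.

-2899/3125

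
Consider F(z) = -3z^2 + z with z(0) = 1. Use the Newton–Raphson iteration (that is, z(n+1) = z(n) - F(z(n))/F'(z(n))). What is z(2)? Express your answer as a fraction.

F'(z) = -6z + 1.
F(1) = -2, F'(1) = -5, so z(1) = 1 - (-2)/(-5) = 3/5.
F(3/5) = -12/25, F'(3/5) = -13/5, so z(2) = (3/5) - (-12/25)/(-13/5) = 27/65.

27/65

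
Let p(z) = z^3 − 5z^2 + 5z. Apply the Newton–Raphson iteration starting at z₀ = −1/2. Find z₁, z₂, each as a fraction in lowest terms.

z₁ = −6/43, z₂ = −8172/513119

p'(z) = 3z^2 − 10z + 5.
p(−1/2) = −31/8, p'(−1/2) = 43/4, so z₁ = (−1/2) − (−31/8)/(43/4) = −6/43.
p(−6/43) = −63426/79507, p'(−6/43) = 11933/1849, so z₂ = (−6/43) − (−63426/79507)/(11933/1849) = −8172/513119.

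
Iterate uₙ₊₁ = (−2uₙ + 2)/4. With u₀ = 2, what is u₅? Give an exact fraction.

u₁ = (−2·2 + 2)/4 = −1/2.
u₂ = (−2·(−1/2) + 2)/4 = 3/4.
u₃ = (−2·(3/4) + 2)/4 = 1/8.
u₄ = (−2·(1/8) + 2)/4 = 7/16.
u₅ = (−2·(7/16) + 2)/4 = 9/32.

9/32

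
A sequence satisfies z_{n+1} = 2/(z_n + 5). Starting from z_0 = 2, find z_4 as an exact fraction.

z_1 = 2/(2 + 5) = 2/7.
z_2 = 2/(2/7 + 5) = 14/37.
z_3 = 2/(14/37 + 5) = 74/199.
z_4 = 2/(74/199 + 5) = 398/1069.

398/1069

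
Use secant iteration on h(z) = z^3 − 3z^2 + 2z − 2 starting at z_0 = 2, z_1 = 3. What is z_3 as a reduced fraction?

h(2) = −2, h(3) = 4. z_2 = 3 − 4·(3 − 2)/(4 − (−2)) = 7/3.
h(3) = 4, h(7/3) = −26/27. z_3 = (7/3) − (−26/27)·((7/3) − 3)/((−26/27) − 4) = 165/67.

165/67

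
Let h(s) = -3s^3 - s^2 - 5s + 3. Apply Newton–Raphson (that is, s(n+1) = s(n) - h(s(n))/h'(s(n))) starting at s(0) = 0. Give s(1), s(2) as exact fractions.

s(1) = 3/5, s(2) = 291/590

h'(s) = -9s^2 - 2s - 5.
h(0) = 3, h'(0) = -5, so s(1) = 0 - 3/(-5) = 3/5.
h(3/5) = -126/125, h'(3/5) = -236/25, so s(2) = (3/5) - (-126/125)/(-236/25) = 291/590.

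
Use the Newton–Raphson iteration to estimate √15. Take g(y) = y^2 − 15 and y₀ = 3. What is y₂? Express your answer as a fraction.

31/8

g'(y) = 2y.
g(3) = −6, g'(3) = 6, so y₁ = 3 − (−6)/6 = 4.
g(4) = 1, g'(4) = 8, so y₂ = 4 − 1/8 = 31/8.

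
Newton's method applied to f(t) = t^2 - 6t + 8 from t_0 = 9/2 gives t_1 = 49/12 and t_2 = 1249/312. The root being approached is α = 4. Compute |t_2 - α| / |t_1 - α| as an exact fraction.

t_1 - α = 49/12 - 4 = 1/12, so |t_1 - α| = 1/12.
t_2 - α = 1249/312 - 4 = 1/312, so |t_2 - α| = 1/312.
Ratio = (1/312) / (1/12) = 1/26.

1/26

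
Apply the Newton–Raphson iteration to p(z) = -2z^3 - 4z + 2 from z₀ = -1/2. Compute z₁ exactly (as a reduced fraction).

p'(z) = -6z^2 - 4.
p(-1/2) = 17/4, p'(-1/2) = -11/2, so z₁ = (-1/2) - (17/4)/(-11/2) = 3/11.

3/11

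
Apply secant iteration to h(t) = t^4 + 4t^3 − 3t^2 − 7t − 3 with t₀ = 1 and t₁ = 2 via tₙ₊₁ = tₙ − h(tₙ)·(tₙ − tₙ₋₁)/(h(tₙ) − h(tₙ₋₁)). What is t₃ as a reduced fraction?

h(1) = −8, h(2) = 19. t₂ = 2 − 19·(2 − 1)/(19 − (−8)) = 35/27.
h(2) = 19, h(35/27) = −2964608/531441. t₃ = (35/27) − (−2964608/531441)·((35/27) − 2)/((−2964608/531441) − 19) = 1000969/687473.

1000969/687473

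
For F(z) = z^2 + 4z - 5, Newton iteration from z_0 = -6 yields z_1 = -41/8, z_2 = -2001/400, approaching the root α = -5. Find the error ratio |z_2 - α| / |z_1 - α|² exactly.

z_1 - α = -41/8 - (-5) = -41/8 + 5 = -1/8, so |z_1 - α| = 1/8.
z_2 - α = -2001/400 - (-5) = -2001/400 + 5 = -1/400, so |z_2 - α| = 1/400.
|z_1 - α|² = 1/64.
Ratio = (1/400) / (1/64) = 4/25.

4/25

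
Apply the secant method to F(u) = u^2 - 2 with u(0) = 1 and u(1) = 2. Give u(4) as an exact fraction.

58/41

F(1) = -1, F(2) = 2. u(2) = 2 - 2·(2 - 1)/(2 - (-1)) = 4/3.
F(2) = 2, F(4/3) = -2/9. u(3) = (4/3) - (-2/9)·((4/3) - 2)/((-2/9) - 2) = 7/5.
F(4/3) = -2/9, F(7/5) = -1/25. u(4) = (7/5) - (-1/25)·((7/5) - (4/3))/((-1/25) - (-2/9)) = 58/41.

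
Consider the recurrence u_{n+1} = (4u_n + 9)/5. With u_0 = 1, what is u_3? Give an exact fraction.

u_1 = (4·1 + 9)/5 = 13/5.
u_2 = (4·(13/5) + 9)/5 = 97/25.
u_3 = (4·(97/25) + 9)/5 = 613/125.

613/125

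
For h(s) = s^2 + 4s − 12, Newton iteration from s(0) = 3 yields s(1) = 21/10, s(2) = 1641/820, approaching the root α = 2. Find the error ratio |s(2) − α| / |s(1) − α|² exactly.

s(1) − α = 21/10 − 2 = 1/10, so |s(1) − α| = 1/10.
s(2) − α = 1641/820 − 2 = 1/820, so |s(2) − α| = 1/820.
|s(1) − α|² = 1/100.
Ratio = (1/820) / (1/100) = 5/41.

5/41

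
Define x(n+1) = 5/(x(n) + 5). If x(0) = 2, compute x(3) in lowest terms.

40/47

x(1) = 5/(2 + 5) = 5/7.
x(2) = 5/(5/7 + 5) = 7/8.
x(3) = 5/(7/8 + 5) = 40/47.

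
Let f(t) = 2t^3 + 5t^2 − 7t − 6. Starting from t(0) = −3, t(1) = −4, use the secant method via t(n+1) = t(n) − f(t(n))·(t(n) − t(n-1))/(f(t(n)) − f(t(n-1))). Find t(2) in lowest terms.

f(−3) = 6, f(−4) = −26. t(2) = (−4) − (−26)·((−4) − (−3))/((−26) − 6) = −51/16.

−51/16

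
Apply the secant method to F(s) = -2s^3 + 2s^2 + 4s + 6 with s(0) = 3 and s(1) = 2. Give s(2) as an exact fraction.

9/4

F(3) = -18, F(2) = 6. s(2) = 2 - 6·(2 - 3)/(6 - (-18)) = 9/4.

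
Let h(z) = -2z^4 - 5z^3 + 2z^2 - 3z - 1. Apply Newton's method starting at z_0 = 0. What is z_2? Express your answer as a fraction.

h'(z) = -8z^3 - 15z^2 + 4z - 3.
h(0) = -1, h'(0) = -3, so z_1 = 0 - (-1)/(-3) = -1/3.
h(-1/3) = 31/81, h'(-1/3) = -154/27, so z_2 = (-1/3) - (31/81)/(-154/27) = -41/154.

-41/154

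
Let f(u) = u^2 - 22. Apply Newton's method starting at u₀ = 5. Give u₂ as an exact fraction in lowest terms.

f'(u) = 2u.
f(5) = 3, f'(5) = 10, so u₁ = 5 - 3/10 = 47/10.
f(47/10) = 9/100, f'(47/10) = 47/5, so u₂ = (47/10) - (9/100)/(47/5) = 4409/940.

4409/940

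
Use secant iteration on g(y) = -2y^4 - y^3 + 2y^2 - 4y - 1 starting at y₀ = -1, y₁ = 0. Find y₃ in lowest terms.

g(-1) = 4, g(0) = -1. y₂ = 0 - (-1)·(0 - (-1))/((-1) - 4) = -1/5.
g(0) = -1, g(-1/5) = -72/625. y₃ = (-1/5) - (-72/625)·((-1/5) - 0)/((-72/625) - (-1)) = -125/553.

-125/553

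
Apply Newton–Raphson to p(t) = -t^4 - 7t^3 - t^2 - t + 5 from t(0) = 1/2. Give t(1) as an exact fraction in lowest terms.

115/124

p'(t) = -4t^3 - 21t^2 - 2t - 1.
p(1/2) = 53/16, p'(1/2) = -31/4, so t(1) = (1/2) - (53/16)/(-31/4) = 115/124.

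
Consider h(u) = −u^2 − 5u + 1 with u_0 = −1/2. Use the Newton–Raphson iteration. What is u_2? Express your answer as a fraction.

281/1440

h'(u) = −2u − 5.
h(−1/2) = 13/4, h'(−1/2) = −4, so u_1 = (−1/2) − (13/4)/(−4) = 5/16.
h(5/16) = −169/256, h'(5/16) = −45/8, so u_2 = (5/16) − (−169/256)/(−45/8) = 281/1440.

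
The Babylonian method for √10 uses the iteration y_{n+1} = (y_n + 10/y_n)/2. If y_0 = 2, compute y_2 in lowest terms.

y_1 = (2 + 10/2)/2 = 7/2.
y_2 = (7/2 + 10/(7/2))/2 = 89/28.

89/28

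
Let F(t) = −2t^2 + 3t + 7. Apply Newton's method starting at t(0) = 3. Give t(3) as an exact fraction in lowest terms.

F'(t) = −4t + 3.
F(3) = −2, F'(3) = −9, so t(1) = 3 − (−2)/(−9) = 25/9.
F(25/9) = −8/81, F'(25/9) = −73/9, so t(2) = (25/9) − (−8/81)/(−73/9) = 1817/657.
F(1817/657) = −128/431649, F'(1817/657) = −5297/657, so t(3) = (1817/657) − (−128/431649)/(−5297/657) = 9624521/3480129.

9624521/3480129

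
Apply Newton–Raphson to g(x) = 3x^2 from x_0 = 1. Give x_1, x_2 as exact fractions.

x_1 = 1/2, x_2 = 1/4

g'(x) = 6x.
g(1) = 3, g'(1) = 6, so x_1 = 1 - 3/6 = 1/2.
g(1/2) = 3/4, g'(1/2) = 3, so x_2 = (1/2) - (3/4)/3 = 1/4.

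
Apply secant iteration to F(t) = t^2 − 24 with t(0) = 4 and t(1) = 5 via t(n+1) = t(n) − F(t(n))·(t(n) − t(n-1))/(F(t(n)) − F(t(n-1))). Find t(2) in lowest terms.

F(4) = −8, F(5) = 1. t(2) = 5 − 1·(5 − 4)/(1 − (−8)) = 44/9.

44/9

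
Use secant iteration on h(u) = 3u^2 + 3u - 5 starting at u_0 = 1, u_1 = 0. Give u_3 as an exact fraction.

h(1) = 1, h(0) = -5. u_2 = 0 - (-5)·(0 - 1)/((-5) - 1) = 5/6.
h(0) = -5, h(5/6) = -5/12. u_3 = (5/6) - (-5/12)·((5/6) - 0)/((-5/12) - (-5)) = 10/11.

10/11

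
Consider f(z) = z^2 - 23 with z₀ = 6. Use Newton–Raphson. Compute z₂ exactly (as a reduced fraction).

f'(z) = 2z.
f(6) = 13, f'(6) = 12, so z₁ = 6 - 13/12 = 59/12.
f(59/12) = 169/144, f'(59/12) = 59/6, so z₂ = (59/12) - (169/144)/(59/6) = 6793/1416.

6793/1416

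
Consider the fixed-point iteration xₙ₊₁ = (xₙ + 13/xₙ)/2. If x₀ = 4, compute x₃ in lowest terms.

x₁ = (4 + 13/4)/2 = 29/8.
x₂ = (29/8 + 13/(29/8))/2 = 1673/464.
x₃ = (1673/464 + 13/(1673/464))/2 = 5597777/1552544.

5597777/1552544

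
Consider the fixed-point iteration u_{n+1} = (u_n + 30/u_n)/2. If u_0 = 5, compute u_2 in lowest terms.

241/44

u_1 = (5 + 30/5)/2 = 11/2.
u_2 = (11/2 + 30/(11/2))/2 = 241/44.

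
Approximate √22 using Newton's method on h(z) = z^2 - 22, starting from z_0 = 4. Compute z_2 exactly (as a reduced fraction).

h'(z) = 2z.
h(4) = -6, h'(4) = 8, so z_1 = 4 - (-6)/8 = 19/4.
h(19/4) = 9/16, h'(19/4) = 19/2, so z_2 = (19/4) - (9/16)/(19/2) = 713/152.

713/152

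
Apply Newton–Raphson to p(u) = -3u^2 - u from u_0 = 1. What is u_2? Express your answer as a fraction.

27/175

p'(u) = -6u - 1.
p(1) = -4, p'(1) = -7, so u_1 = 1 - (-4)/(-7) = 3/7.
p(3/7) = -48/49, p'(3/7) = -25/7, so u_2 = (3/7) - (-48/49)/(-25/7) = 27/175.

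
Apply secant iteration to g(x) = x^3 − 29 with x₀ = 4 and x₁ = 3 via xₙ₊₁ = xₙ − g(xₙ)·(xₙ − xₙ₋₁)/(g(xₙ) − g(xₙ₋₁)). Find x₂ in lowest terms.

g(4) = 35, g(3) = −2. x₂ = 3 − (−2)·(3 − 4)/((−2) − 35) = 113/37.

113/37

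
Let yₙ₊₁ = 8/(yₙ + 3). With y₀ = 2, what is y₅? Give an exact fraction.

4088/2405

y₁ = 8/(2 + 3) = 8/5.
y₂ = 8/(8/5 + 3) = 40/23.
y₃ = 8/(40/23 + 3) = 184/109.
y₄ = 8/(184/109 + 3) = 872/511.
y₅ = 8/(872/511 + 3) = 4088/2405.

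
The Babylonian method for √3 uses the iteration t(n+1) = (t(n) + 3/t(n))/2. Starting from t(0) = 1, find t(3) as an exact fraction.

t(1) = (1 + 3/1)/2 = 2.
t(2) = (2 + 3/2)/2 = 7/4.
t(3) = (7/4 + 3/(7/4))/2 = 97/56.

97/56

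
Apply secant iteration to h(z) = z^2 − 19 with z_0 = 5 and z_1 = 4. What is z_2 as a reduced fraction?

h(5) = 6, h(4) = −3. z_2 = 4 − (−3)·(4 − 5)/((−3) − 6) = 13/3.

13/3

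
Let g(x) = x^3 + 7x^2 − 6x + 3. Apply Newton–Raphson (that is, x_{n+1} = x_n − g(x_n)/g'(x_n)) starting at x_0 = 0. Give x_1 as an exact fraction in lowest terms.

g'(x) = 3x^2 + 14x − 6.
g(0) = 3, g'(0) = −6, so x_1 = 0 − 3/(−6) = 1/2.

1/2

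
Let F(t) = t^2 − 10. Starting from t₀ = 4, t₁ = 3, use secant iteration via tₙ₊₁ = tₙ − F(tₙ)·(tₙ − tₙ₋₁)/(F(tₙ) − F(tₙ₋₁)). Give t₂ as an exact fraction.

F(4) = 6, F(3) = −1. t₂ = 3 − (−1)·(3 − 4)/((−1) − 6) = 22/7.

22/7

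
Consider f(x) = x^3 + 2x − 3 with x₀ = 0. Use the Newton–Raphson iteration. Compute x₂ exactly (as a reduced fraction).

39/35

f'(x) = 3x^2 + 2.
f(0) = −3, f'(0) = 2, so x₁ = 0 − (−3)/2 = 3/2.
f(3/2) = 27/8, f'(3/2) = 35/4, so x₂ = (3/2) − (27/8)/(35/4) = 39/35.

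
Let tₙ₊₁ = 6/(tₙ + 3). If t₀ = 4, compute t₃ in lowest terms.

54/41

t₁ = 6/(4 + 3) = 6/7.
t₂ = 6/(6/7 + 3) = 14/9.
t₃ = 6/(14/9 + 3) = 54/41.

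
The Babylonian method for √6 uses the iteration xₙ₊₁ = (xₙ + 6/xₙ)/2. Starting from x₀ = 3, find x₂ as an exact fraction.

49/20

x₁ = (3 + 6/3)/2 = 5/2.
x₂ = (5/2 + 6/(5/2))/2 = 49/20.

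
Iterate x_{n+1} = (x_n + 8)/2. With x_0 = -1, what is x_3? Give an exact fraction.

55/8

x_1 = ((-1) + 8)/2 = 7/2.
x_2 = ((7/2) + 8)/2 = 23/4.
x_3 = ((23/4) + 8)/2 = 55/8.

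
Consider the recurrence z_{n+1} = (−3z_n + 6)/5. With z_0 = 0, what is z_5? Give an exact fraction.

z_1 = (−3·0 + 6)/5 = 6/5.
z_2 = (−3·(6/5) + 6)/5 = 12/25.
z_3 = (−3·(12/25) + 6)/5 = 114/125.
z_4 = (−3·(114/125) + 6)/5 = 408/625.
z_5 = (−3·(408/625) + 6)/5 = 2526/3125.

2526/3125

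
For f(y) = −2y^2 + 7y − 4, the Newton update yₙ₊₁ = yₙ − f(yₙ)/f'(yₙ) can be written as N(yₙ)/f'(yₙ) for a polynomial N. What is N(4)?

−28

f'(y) = −4y + 7.
N(y) = y·f'(y) − f(y) = y·(−4y + 7) − (−2y^2 + 7y − 4) = −2y^2 + 4.
N(4) = −28.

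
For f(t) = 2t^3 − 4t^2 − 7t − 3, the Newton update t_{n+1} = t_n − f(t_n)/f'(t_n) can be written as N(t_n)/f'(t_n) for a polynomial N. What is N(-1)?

f'(t) = 6t^2 − 8t − 7.
N(t) = t·f'(t) − f(t) = t·(6t^2 − 8t − 7) − (2t^3 − 4t^2 − 7t − 3) = 4t^3 − 4t^2 + 3.
N(-1) = −5.

−5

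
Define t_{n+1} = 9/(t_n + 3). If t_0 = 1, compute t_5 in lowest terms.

54/29

t_1 = 9/(1 + 3) = 9/4.
t_2 = 9/(9/4 + 3) = 12/7.
t_3 = 9/(12/7 + 3) = 21/11.
t_4 = 9/(21/11 + 3) = 11/6.
t_5 = 9/(11/6 + 3) = 54/29.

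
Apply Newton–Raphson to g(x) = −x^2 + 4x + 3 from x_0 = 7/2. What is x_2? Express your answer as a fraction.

4153/888

g'(x) = −2x + 4.
g(7/2) = 19/4, g'(7/2) = −3, so x_1 = (7/2) − (19/4)/(−3) = 61/12.
g(61/12) = −361/144, g'(61/12) = −37/6, so x_2 = (61/12) − (−361/144)/(−37/6) = 4153/888.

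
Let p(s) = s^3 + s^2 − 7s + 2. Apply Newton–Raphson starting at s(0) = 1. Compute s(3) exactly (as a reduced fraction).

45898/151699

p'(s) = 3s^2 + 2s − 7.
p(1) = −3, p'(1) = −2, so s(1) = 1 − (−3)/(−2) = −1/2.
p(−1/2) = 45/8, p'(−1/2) = −29/4, so s(2) = (−1/2) − (45/8)/(−29/4) = 8/29.
p(8/29) = 4050/24389, p'(8/29) = −5231/841, so s(3) = (8/29) − (4050/24389)/(−5231/841) = 45898/151699.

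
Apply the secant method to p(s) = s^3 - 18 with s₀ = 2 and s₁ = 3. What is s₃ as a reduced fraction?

p(2) = -10, p(3) = 9. s₂ = 3 - 9·(3 - 2)/(9 - (-10)) = 48/19.
p(3) = 9, p(48/19) = -12870/6859. s₃ = (48/19) - (-12870/6859)·((48/19) - 3)/((-12870/6859) - 9) = 2402/921.

2402/921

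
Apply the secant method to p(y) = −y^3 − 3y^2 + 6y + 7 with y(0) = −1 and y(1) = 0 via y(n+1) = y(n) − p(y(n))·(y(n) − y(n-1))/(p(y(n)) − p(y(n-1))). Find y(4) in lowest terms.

p(−1) = −1, p(0) = 7. y(2) = 0 − 7·(0 − (−1))/(7 − (−1)) = −7/8.
p(0) = 7, p(−7/8) = 63/512. y(3) = (−7/8) − (63/512)·((−7/8) − 0)/((63/512) − 7) = −448/503.
p(−7/8) = 63/512, p(−448/503) = −2190447/127263527. y(4) = (−448/503) − (−2190447/127263527)·((−448/503) − (−7/8))/((−2190447/127263527) − (63/512)) = −42974848/48355085.

−42974848/48355085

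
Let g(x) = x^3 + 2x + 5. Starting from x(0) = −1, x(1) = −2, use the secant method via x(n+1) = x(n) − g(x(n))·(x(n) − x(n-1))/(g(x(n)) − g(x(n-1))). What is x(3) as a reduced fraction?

g(−1) = 2, g(−2) = −7. x(2) = (−2) − (−7)·((−2) − (−1))/((−7) − 2) = −11/9.
g(−2) = −7, g(−11/9) = 532/729. x(3) = (−11/9) − (532/729)·((−11/9) − (−2))/((532/729) − (−7)) = −149/115.

−149/115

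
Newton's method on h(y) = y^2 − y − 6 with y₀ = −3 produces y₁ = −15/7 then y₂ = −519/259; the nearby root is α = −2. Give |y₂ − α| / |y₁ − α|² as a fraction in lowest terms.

y₁ − α = −15/7 − (−2) = −15/7 + 2 = −1/7, so |y₁ − α| = 1/7.
y₂ − α = −519/259 − (−2) = −519/259 + 2 = −1/259, so |y₂ − α| = 1/259.
|y₁ − α|² = 1/49.
Ratio = (1/259) / (1/49) = 7/37.

7/37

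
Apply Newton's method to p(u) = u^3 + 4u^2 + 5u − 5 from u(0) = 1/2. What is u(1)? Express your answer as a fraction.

25/39

p'(u) = 3u^2 + 8u + 5.
p(1/2) = −11/8, p'(1/2) = 39/4, so u(1) = (1/2) − (−11/8)/(39/4) = 25/39.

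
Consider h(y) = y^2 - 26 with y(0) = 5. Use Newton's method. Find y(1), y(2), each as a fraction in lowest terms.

h'(y) = 2y.
h(5) = -1, h'(5) = 10, so y(1) = 5 - (-1)/10 = 51/10.
h(51/10) = 1/100, h'(51/10) = 51/5, so y(2) = (51/10) - (1/100)/(51/5) = 5201/1020.

y(1) = 51/10, y(2) = 5201/1020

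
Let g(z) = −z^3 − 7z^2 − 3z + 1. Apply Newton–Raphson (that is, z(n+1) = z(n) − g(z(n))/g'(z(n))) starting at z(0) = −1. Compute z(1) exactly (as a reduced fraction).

−3/4

g'(z) = −3z^2 − 14z − 3.
g(−1) = −2, g'(−1) = 8, so z(1) = (−1) − (−2)/8 = −3/4.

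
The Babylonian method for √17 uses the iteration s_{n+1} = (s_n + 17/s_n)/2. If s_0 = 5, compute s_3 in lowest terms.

187457/45465

s_1 = (5 + 17/5)/2 = 21/5.
s_2 = (21/5 + 17/(21/5))/2 = 433/105.
s_3 = (433/105 + 17/(433/105))/2 = 187457/45465.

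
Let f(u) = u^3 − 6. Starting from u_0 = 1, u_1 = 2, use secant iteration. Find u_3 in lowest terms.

f(1) = −5, f(2) = 2. u_2 = 2 − 2·(2 − 1)/(2 − (−5)) = 12/7.
f(2) = 2, f(12/7) = −330/343. u_3 = (12/7) − (−330/343)·((12/7) − 2)/((−330/343) − 2) = 459/254.

459/254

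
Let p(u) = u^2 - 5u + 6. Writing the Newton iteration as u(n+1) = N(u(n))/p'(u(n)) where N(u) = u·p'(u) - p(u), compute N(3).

3

p'(u) = 2u - 5.
N(u) = u·p'(u) - p(u) = u·(2u - 5) - (u^2 - 5u + 6) = u^2 - 6.
N(3) = 3.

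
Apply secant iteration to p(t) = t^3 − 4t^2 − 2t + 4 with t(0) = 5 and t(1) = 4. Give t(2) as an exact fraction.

96/23

p(5) = 19, p(4) = −4. t(2) = 4 − (−4)·(4 − 5)/((−4) − 19) = 96/23.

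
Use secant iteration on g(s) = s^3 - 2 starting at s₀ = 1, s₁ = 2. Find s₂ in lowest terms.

8/7

g(1) = -1, g(2) = 6. s₂ = 2 - 6·(2 - 1)/(6 - (-1)) = 8/7.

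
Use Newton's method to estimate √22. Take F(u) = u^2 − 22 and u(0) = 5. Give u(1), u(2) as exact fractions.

u(1) = 47/10, u(2) = 4409/940

F'(u) = 2u.
F(5) = 3, F'(5) = 10, so u(1) = 5 − 3/10 = 47/10.
F(47/10) = 9/100, F'(47/10) = 47/5, so u(2) = (47/10) − (9/100)/(47/5) = 4409/940.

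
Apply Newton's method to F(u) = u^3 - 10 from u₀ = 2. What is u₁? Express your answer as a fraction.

F'(u) = 3u^2.
F(2) = -2, F'(2) = 12, so u₁ = 2 - (-2)/12 = 13/6.

13/6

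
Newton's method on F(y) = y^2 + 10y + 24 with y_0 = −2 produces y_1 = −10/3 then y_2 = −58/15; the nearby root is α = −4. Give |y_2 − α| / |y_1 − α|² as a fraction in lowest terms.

3/10

y_1 − α = −10/3 − (−4) = −10/3 + 4 = 2/3, so |y_1 − α| = 2/3.
y_2 − α = −58/15 − (−4) = −58/15 + 4 = 2/15, so |y_2 − α| = 2/15.
|y_1 − α|² = 4/9.
Ratio = (2/15) / (4/9) = 3/10.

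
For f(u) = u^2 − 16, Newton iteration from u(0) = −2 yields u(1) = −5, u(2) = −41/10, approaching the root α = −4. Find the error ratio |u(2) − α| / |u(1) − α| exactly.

u(1) − α = −5 − (−4) = −5 + 4 = −1, so |u(1) − α| = 1.
u(2) − α = −41/10 − (−4) = −41/10 + 4 = −1/10, so |u(2) − α| = 1/10.
Ratio = (1/10) / 1 = 1/10.

1/10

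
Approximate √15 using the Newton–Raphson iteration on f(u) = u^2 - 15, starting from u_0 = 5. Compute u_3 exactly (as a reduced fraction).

f'(u) = 2u.
f(5) = 10, f'(5) = 10, so u_1 = 5 - 10/10 = 4.
f(4) = 1, f'(4) = 8, so u_2 = 4 - 1/8 = 31/8.
f(31/8) = 1/64, f'(31/8) = 31/4, so u_3 = (31/8) - (1/64)/(31/4) = 1921/496.

1921/496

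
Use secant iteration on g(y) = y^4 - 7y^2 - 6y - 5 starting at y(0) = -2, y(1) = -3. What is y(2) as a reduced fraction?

-77/36

g(-2) = -5, g(-3) = 31. y(2) = (-3) - 31·((-3) - (-2))/(31 - (-5)) = -77/36.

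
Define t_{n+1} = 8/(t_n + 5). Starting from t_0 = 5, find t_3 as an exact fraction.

232/185

t_1 = 8/(5 + 5) = 4/5.
t_2 = 8/(4/5 + 5) = 40/29.
t_3 = 8/(40/29 + 5) = 232/185.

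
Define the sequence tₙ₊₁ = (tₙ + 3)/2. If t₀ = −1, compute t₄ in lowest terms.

t₁ = ((−1) + 3)/2 = 1.
t₂ = (1 + 3)/2 = 2.
t₃ = (2 + 3)/2 = 5/2.
t₄ = ((5/2) + 3)/2 = 11/4.

11/4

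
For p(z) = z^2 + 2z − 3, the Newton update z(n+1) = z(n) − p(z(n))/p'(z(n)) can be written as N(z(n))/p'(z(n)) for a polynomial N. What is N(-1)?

p'(z) = 2z + 2.
N(z) = z·p'(z) − p(z) = z·(2z + 2) − (z^2 + 2z − 3) = z^2 + 3.
N(-1) = 4.

4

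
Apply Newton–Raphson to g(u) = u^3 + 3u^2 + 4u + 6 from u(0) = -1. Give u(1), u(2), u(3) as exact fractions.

u(1) = -5, u(2) = -181/49, u(3) = -7749509/2678977

g'(u) = 3u^2 + 6u + 4.
g(-1) = 4, g'(-1) = 1, so u(1) = (-1) - 4/1 = -5.
g(-5) = -64, g'(-5) = 49, so u(2) = (-5) - (-64)/49 = -181/49.
g(-181/49) = -2146304/117649, g'(-181/49) = 54673/2401, so u(3) = (-181/49) - (-2146304/117649)/(54673/2401) = -7749509/2678977.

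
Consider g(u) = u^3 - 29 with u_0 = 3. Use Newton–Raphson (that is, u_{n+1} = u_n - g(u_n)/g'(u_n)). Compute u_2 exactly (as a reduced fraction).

g'(u) = 3u^2.
g(3) = -2, g'(3) = 27, so u_1 = 3 - (-2)/27 = 83/27.
g(83/27) = 980/19683, g'(83/27) = 6889/243, so u_2 = (83/27) - (980/19683)/(6889/243) = 1714381/558009.

1714381/558009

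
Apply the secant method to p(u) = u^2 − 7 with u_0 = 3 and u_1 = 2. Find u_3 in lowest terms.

p(3) = 2, p(2) = −3. u_2 = 2 − (−3)·(2 − 3)/((−3) − 2) = 13/5.
p(2) = −3, p(13/5) = −6/25. u_3 = (13/5) − (−6/25)·((13/5) − 2)/((−6/25) − (−3)) = 61/23.

61/23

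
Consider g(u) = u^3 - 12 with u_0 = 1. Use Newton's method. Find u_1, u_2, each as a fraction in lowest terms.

u_1 = 14/3, u_2 = 1453/441

g'(u) = 3u^2.
g(1) = -11, g'(1) = 3, so u_1 = 1 - (-11)/3 = 14/3.
g(14/3) = 2420/27, g'(14/3) = 196/3, so u_2 = (14/3) - (2420/27)/(196/3) = 1453/441.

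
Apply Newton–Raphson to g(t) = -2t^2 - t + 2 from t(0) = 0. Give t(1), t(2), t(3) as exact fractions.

t(1) = 2, t(2) = 10/9, t(3) = 362/441

g'(t) = -4t - 1.
g(0) = 2, g'(0) = -1, so t(1) = 0 - 2/(-1) = 2.
g(2) = -8, g'(2) = -9, so t(2) = 2 - (-8)/(-9) = 10/9.
g(10/9) = -128/81, g'(10/9) = -49/9, so t(3) = (10/9) - (-128/81)/(-49/9) = 362/441.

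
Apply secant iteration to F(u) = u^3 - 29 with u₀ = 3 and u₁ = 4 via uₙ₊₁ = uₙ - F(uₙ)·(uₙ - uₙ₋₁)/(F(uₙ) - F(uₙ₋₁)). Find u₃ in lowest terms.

F(3) = -2, F(4) = 35. u₂ = 4 - 35·(4 - 3)/(35 - (-2)) = 113/37.
F(4) = 35, F(113/37) = -26040/50653. u₃ = (113/37) - (-26040/50653)·((113/37) - 4)/((-26040/50653) - 35) = 157673/51397.

157673/51397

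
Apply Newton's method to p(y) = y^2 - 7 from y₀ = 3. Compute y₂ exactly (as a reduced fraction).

127/48

p'(y) = 2y.
p(3) = 2, p'(3) = 6, so y₁ = 3 - 2/6 = 8/3.
p(8/3) = 1/9, p'(8/3) = 16/3, so y₂ = (8/3) - (1/9)/(16/3) = 127/48.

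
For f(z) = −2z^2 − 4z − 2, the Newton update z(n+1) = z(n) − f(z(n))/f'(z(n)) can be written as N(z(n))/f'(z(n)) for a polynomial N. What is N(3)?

f'(z) = −4z − 4.
N(z) = z·f'(z) − f(z) = z·(−4z − 4) − (−2z^2 − 4z − 2) = −2z^2 + 2.
N(3) = −16.

−16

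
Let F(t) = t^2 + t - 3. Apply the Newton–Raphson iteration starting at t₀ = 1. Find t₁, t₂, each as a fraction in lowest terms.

t₁ = 4/3, t₂ = 43/33

F'(t) = 2t + 1.
F(1) = -1, F'(1) = 3, so t₁ = 1 - (-1)/3 = 4/3.
F(4/3) = 1/9, F'(4/3) = 11/3, so t₂ = (4/3) - (1/9)/(11/3) = 43/33.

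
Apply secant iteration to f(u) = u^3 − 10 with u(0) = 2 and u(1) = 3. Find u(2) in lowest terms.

f(2) = −2, f(3) = 17. u(2) = 3 − 17·(3 − 2)/(17 − (−2)) = 40/19.

40/19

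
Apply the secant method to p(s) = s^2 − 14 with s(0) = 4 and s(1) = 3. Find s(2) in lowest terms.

26/7

p(4) = 2, p(3) = −5. s(2) = 3 − (−5)·(3 − 4)/((−5) − 2) = 26/7.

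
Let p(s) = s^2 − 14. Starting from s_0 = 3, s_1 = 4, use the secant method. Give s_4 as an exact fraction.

p(3) = −5, p(4) = 2. s_2 = 4 − 2·(4 − 3)/(2 − (−5)) = 26/7.
p(4) = 2, p(26/7) = −10/49. s_3 = (26/7) − (−10/49)·((26/7) − 4)/((−10/49) − 2) = 101/27.
p(26/7) = −10/49, p(101/27) = −5/729. s_4 = (101/27) − (−5/729)·((101/27) − (26/7))/((−5/729) − (−10/49)) = 5272/1409.

5272/1409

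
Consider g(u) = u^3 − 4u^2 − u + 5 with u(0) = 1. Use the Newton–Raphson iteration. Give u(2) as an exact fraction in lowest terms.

g'(u) = 3u^2 − 8u − 1.
g(1) = 1, g'(1) = −6, so u(1) = 1 − 1/(−6) = 7/6.
g(7/6) = −5/216, g'(7/6) = −25/4, so u(2) = (7/6) − (−5/216)/(−25/4) = 157/135.

157/135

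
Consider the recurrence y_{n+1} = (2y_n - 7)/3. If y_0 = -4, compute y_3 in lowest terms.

y_1 = (2·(-4) - 7)/3 = -5.
y_2 = (2·(-5) - 7)/3 = -17/3.
y_3 = (2·(-17/3) - 7)/3 = -55/9.

-55/9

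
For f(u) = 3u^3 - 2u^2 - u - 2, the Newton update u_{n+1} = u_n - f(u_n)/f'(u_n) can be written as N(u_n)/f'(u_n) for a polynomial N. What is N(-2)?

-54

f'(u) = 9u^2 - 4u - 1.
N(u) = u·f'(u) - f(u) = u·(9u^2 - 4u - 1) - (3u^3 - 2u^2 - u - 2) = 6u^3 - 2u^2 + 2.
N(-2) = -54.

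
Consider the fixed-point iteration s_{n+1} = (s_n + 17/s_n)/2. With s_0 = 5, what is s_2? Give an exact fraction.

s_1 = (5 + 17/5)/2 = 21/5.
s_2 = (21/5 + 17/(21/5))/2 = 433/105.

433/105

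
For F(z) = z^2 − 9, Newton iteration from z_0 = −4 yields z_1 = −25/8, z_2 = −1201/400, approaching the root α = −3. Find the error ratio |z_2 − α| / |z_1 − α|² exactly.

z_1 − α = −25/8 − (−3) = −25/8 + 3 = −1/8, so |z_1 − α| = 1/8.
z_2 − α = −1201/400 − (−3) = −1201/400 + 3 = −1/400, so |z_2 − α| = 1/400.
|z_1 − α|² = 1/64.
Ratio = (1/400) / (1/64) = 4/25.

4/25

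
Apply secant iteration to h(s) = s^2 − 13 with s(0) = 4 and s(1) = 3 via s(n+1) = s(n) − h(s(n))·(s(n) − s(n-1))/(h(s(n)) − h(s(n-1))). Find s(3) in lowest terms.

h(4) = 3, h(3) = −4. s(2) = 3 − (−4)·(3 − 4)/((−4) − 3) = 25/7.
h(3) = −4, h(25/7) = −12/49. s(3) = (25/7) − (−12/49)·((25/7) − 3)/((−12/49) − (−4)) = 83/23.

83/23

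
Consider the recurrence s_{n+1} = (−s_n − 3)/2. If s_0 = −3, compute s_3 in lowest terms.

−3/4

s_1 = (−(−3) − 3)/2 = 0.
s_2 = (−0 − 3)/2 = −3/2.
s_3 = (−(−3/2) − 3)/2 = −3/4.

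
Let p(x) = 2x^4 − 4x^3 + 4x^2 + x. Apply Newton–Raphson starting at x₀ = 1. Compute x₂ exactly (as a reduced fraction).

p'(x) = 8x^3 − 12x^2 + 8x + 1.
p(1) = 3, p'(1) = 5, so x₁ = 1 − 3/5 = 2/5.
p(2/5) = 522/625, p'(2/5) = 349/125, so x₂ = (2/5) − (522/625)/(349/125) = 176/1745.

176/1745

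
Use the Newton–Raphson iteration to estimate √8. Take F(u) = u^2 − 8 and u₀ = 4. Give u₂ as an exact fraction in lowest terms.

F'(u) = 2u.
F(4) = 8, F'(4) = 8, so u₁ = 4 − 8/8 = 3.
F(3) = 1, F'(3) = 6, so u₂ = 3 − 1/6 = 17/6.

17/6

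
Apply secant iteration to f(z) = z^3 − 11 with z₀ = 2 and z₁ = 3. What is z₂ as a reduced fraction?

f(2) = −3, f(3) = 16. z₂ = 3 − 16·(3 − 2)/(16 − (−3)) = 41/19.

41/19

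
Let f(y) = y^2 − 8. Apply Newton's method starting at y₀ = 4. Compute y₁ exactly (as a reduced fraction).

3

f'(y) = 2y.
f(4) = 8, f'(4) = 8, so y₁ = 4 − 8/8 = 3.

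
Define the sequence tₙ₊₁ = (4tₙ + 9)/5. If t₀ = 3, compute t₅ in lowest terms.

21981/3125

t₁ = (4·3 + 9)/5 = 21/5.
t₂ = (4·(21/5) + 9)/5 = 129/25.
t₃ = (4·(129/25) + 9)/5 = 741/125.
t₄ = (4·(741/125) + 9)/5 = 4089/625.
t₅ = (4·(4089/625) + 9)/5 = 21981/3125.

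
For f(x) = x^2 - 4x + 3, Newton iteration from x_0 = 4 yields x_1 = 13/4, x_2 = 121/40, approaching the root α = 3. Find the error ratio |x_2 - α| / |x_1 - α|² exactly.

x_1 - α = 13/4 - 3 = 1/4, so |x_1 - α| = 1/4.
x_2 - α = 121/40 - 3 = 1/40, so |x_2 - α| = 1/40.
|x_1 - α|² = 1/16.
Ratio = (1/40) / (1/16) = 2/5.

2/5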